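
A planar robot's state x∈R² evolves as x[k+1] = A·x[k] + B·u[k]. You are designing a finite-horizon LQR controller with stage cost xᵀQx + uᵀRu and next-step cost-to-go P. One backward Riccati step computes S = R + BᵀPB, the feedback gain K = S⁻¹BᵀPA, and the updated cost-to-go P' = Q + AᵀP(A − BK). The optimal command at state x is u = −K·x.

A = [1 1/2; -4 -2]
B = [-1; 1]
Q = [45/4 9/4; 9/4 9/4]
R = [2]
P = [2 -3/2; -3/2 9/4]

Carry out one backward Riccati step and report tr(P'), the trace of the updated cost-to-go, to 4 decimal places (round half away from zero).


29.7500

BᵀP = [-3.5000 3.7500]
S = R + BᵀPB = [2] + [7.2500] = [9.2500]
BᵀPA = [-18.5000 -9.2500]
K = S⁻¹·BᵀPA = [-2.0000 -1.0000]
A−BK = [-1.0000 -0.5000; -2.0000 -1.0000]
AᵀP(A−BK) = [13.0000 6.5000; 6.5000 3.2500]
P' = Q + AᵀP(A−BK) = [24.2500 8.7500; 8.7500 5.5000]
tr(P') = 29.7500


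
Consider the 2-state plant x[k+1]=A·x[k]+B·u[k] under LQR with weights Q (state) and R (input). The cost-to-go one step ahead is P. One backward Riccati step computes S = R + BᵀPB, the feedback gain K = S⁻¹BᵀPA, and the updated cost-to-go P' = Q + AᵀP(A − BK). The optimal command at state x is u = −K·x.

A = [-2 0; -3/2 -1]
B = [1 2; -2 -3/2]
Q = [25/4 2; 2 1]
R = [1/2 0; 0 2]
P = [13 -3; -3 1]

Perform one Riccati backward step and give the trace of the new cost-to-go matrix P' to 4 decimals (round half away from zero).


BᵀP = [19.0000 -5.0000; 30.5000 -7.5000]
S = R + BᵀPB = [1/2 0; 0 2] + [29.0000 45.5000; 45.5000 72.2500] = [29.5000 45.5000; 45.5000 74.2500]
BᵀPA = [-30.5000 5.0000; -49.7500 7.5000]
K = S⁻¹·BᵀPA = [-0.0083 0.2497; -0.6649 -0.0520]
A−BK = [-0.6618 -0.1457; -2.5140 -0.5786]
AᵀP(A−BK) = [2.9157 0.5286; 0.5286 0.1415]
P' = Q + AᵀP(A−BK) = [9.1657 2.5286; 2.5286 1.1415]
tr(P') = 10.3072

10.3072


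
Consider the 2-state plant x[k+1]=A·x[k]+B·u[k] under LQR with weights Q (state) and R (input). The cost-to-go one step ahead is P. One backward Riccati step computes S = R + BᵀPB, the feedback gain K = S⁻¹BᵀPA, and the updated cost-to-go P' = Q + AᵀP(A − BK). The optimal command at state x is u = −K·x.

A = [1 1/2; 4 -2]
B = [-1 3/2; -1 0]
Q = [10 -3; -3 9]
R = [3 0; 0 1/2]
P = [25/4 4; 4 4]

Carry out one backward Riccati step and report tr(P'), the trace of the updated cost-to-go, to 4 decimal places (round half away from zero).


BᵀP = [-10.2500 -8.0000; 9.3750 6.0000]
S = R + BᵀPB = [3 0; 0 1/2] + [18.2500 -15.3750; -15.3750 14.0625] = [21.2500 -15.3750; -15.3750 14.5625]
BᵀPA = [-42.2500 10.8750; 33.3750 -7.3125]
K = S⁻¹·BᵀPA = [-1.3978 0.6287; 0.8161 0.1617]
A−BK = [-1.6219 0.8862; 2.6022 -1.3713]
AᵀP(A−BK) = [15.9572 -7.7066; -7.7066 3.9072]
P' = Q + AᵀP(A−BK) = [25.9572 -10.7066; -10.7066 12.9072]
tr(P') = 38.8644

38.8644


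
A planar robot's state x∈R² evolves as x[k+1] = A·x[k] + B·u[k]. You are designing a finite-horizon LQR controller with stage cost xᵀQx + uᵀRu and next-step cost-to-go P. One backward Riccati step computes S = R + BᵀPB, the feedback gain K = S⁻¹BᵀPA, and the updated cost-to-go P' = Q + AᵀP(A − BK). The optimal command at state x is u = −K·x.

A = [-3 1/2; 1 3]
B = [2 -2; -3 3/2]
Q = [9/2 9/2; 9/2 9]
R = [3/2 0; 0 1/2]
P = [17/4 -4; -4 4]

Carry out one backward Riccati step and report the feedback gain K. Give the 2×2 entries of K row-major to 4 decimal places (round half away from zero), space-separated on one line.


BᵀP = [20.5000 -20.0000; -14.5000 14.0000]
S = R + BᵀPB = [3/2 0; 0 1/2] + [101.0000 -71.0000; -71.0000 50.0000] = [102.5000 -71.0000; -71.0000 50.5000]
BᵀPA = [-81.5000 -49.7500; 57.5000 34.7500]
K = S⁻¹·BᵀPA = [-0.2458 -0.3336; 0.7930 0.2190]
A−BK = [-0.9224 1.6054; -0.9270 1.6705]
AᵀP(A−BK) = [0.6178 -0.1615; -0.1615 0.8522]
P' = Q + AᵀP(A−BK) = [5.1178 4.3385; 4.3385 9.8522]
tr(P') = 14.9701

-0.2458 -0.3336 0.7930 0.2190


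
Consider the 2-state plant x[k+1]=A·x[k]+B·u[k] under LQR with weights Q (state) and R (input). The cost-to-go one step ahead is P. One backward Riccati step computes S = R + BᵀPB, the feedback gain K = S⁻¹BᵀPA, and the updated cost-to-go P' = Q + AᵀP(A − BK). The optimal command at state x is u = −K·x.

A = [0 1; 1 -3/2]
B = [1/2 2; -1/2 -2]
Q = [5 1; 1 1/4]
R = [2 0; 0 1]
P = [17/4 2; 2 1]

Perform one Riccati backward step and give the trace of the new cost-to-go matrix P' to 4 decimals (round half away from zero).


5.7030

BᵀP = [1.1250 0.5000; 4.5000 2.0000]
S = R + BᵀPB = [2 0; 0 1] + [0.3125 1.2500; 1.2500 5.0000] = [2.3125 1.2500; 1.2500 6.0000]
BᵀPA = [0.5000 0.3750; 2.0000 1.5000]
K = S⁻¹·BᵀPA = [0.0406 0.0305; 0.3249 0.2437]
A−BK = [-0.6701 0.4975; 1.6701 -0.9975]
AᵀP(A−BK) = [0.3299 -0.0025; -0.0025 0.1231]
P' = Q + AᵀP(A−BK) = [5.3299 0.9975; 0.9975 0.3731]
tr(P') = 5.7030


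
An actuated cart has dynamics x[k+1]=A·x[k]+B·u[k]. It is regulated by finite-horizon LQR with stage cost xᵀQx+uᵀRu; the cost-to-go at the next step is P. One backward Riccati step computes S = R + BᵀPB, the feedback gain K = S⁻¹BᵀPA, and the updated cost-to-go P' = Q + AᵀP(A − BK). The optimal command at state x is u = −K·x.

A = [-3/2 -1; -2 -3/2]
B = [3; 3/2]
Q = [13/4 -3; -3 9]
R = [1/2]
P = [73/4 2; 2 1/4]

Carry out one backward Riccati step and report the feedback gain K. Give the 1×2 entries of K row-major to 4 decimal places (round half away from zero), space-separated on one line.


-0.5421 -0.3672

BᵀP = [57.7500 6.3750]
S = R + BᵀPB = [1/2] + [182.8125] = [183.3125]
BᵀPA = [-99.3750 -67.3125]
K = S⁻¹·BᵀPA = [-0.5421 -0.3672]
A−BK = [0.1263 0.1016; -1.1868 -0.9492]
AᵀP(A−BK) = [0.1906 0.1344; 0.1344 0.0953]
P' = Q + AᵀP(A−BK) = [3.4406 -2.8656; -2.8656 9.0953]
tr(P') = 12.5359


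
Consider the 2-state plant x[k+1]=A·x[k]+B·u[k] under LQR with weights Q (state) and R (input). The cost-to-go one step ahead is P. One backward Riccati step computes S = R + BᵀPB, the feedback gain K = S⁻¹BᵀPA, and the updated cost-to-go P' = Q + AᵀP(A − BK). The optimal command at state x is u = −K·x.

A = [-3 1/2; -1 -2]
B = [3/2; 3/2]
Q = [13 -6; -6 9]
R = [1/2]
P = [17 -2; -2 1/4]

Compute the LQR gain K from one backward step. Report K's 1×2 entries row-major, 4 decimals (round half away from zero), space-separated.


-2.1402 0.5443

BᵀP = [22.5000 -2.6250]
S = R + BᵀPB = [1/2] + [29.8125] = [30.3125]
BᵀPA = [-64.8750 16.5000]
K = S⁻¹·BᵀPA = [-2.1402 0.5443]
A−BK = [0.2103 -0.3165; 2.2103 -2.8165]
AᵀP(A−BK) = [2.4041 -0.6866; -0.6866 0.2686]
P' = Q + AᵀP(A−BK) = [15.4041 -6.6866; -6.6866 9.2686]
tr(P') = 24.6727


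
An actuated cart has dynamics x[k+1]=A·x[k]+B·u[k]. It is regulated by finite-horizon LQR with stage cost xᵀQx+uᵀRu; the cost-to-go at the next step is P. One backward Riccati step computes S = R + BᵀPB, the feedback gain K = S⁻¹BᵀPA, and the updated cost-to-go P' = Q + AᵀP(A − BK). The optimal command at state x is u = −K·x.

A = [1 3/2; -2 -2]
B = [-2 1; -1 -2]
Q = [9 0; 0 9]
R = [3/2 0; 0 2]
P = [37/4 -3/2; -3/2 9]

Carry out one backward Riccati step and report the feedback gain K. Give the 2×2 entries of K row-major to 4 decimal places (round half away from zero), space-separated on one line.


BᵀP = [-17.0000 -6.0000; 12.2500 -19.5000]
S = R + BᵀPB = [3/2 0; 0 2] + [40.0000 -5.0000; -5.0000 51.2500] = [41.5000 -5.0000; -5.0000 53.2500]
BᵀPA = [-5.0000 -13.5000; 51.2500 57.3750]
K = S⁻¹·BᵀPA = [-0.0046 -0.1977; 0.9620 1.0589]
A−BK = [0.0288 0.0457; -0.0806 -0.0799]
AᵀP(A−BK) = [1.9240 2.1178; 2.1178 2.3889]
P' = Q + AᵀP(A−BK) = [10.9240 2.1178; 2.1178 11.3889]
tr(P') = 22.3129

-0.0046 -0.1977 0.9620 1.0589


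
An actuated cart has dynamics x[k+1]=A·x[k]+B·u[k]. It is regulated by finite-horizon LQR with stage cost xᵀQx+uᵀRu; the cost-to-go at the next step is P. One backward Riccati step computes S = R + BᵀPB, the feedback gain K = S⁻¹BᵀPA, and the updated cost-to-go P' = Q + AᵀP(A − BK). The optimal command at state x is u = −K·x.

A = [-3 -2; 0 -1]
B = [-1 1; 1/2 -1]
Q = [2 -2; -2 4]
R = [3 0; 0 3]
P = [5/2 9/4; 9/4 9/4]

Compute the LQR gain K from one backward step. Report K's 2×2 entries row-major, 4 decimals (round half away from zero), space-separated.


BᵀP = [-1.3750 -1.1250; 0.2500 0.0000]
S = R + BᵀPB = [3 0; 0 3] + [0.8125 -0.2500; -0.2500 0.2500] = [3.8125 -0.2500; -0.2500 3.2500]
BᵀPA = [4.1250 3.8750; -0.7500 -0.5000]
K = S⁻¹·BᵀPA = [1.0722 1.0114; -0.1483 -0.0760]
A−BK = [-1.7795 -0.9125; -0.6844 -1.5817]
AᵀP(A−BK) = [17.9658 17.5209; 17.5209 17.2928]
P' = Q + AᵀP(A−BK) = [19.9658 15.5209; 15.5209 21.2928]
tr(P') = 41.2586

1.0722 1.0114 -0.1483 -0.0760


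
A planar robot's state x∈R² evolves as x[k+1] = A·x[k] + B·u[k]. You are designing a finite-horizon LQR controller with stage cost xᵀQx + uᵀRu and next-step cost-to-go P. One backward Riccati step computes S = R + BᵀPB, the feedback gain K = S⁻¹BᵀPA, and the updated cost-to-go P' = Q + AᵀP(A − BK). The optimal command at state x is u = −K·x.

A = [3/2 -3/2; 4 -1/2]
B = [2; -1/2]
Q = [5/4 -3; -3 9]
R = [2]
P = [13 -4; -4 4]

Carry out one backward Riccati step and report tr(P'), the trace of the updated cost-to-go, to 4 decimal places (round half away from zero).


BᵀP = [28.0000 -10.0000]
S = R + BᵀPB = [2] + [61.0000] = [63.0000]
BᵀPA = [2.0000 -37.0000]
K = S⁻¹·BᵀPA = [0.0317 -0.5873]
A−BK = [1.4365 -0.3254; 4.0159 -0.7937]
AᵀP(A−BK) = [45.1865 -9.0754; -9.0754 2.5198]
P' = Q + AᵀP(A−BK) = [46.4365 -12.0754; -12.0754 11.5198]
tr(P') = 57.9563

57.9563


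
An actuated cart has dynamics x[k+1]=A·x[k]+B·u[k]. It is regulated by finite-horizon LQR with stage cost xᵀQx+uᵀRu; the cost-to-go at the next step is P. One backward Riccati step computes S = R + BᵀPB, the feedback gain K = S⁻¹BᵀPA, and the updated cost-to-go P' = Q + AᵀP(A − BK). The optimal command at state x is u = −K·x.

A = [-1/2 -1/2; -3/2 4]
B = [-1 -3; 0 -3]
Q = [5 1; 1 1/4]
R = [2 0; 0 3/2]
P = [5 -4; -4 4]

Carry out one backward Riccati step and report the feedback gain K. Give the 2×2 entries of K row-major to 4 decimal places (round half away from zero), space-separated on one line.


BᵀP = [-5.0000 4.0000; -3.0000 0.0000]
S = R + BᵀPB = [2 0; 0 3/2] + [5.0000 3.0000; 3.0000 9.0000] = [7.0000 3.0000; 3.0000 10.5000]
BᵀPA = [-3.5000 18.5000; 1.5000 1.5000]
K = S⁻¹·BᵀPA = [-0.6395 2.9419; 0.3256 -0.6977]
A−BK = [-0.1628 0.3488; -0.5233 1.9070]
AᵀP(A−BK) = [1.5233 -6.4070; -6.4070 27.8721]
P' = Q + AᵀP(A−BK) = [6.5233 -5.4070; -5.4070 28.1221]
tr(P') = 34.6453

-0.6395 2.9419 0.3256 -0.6977


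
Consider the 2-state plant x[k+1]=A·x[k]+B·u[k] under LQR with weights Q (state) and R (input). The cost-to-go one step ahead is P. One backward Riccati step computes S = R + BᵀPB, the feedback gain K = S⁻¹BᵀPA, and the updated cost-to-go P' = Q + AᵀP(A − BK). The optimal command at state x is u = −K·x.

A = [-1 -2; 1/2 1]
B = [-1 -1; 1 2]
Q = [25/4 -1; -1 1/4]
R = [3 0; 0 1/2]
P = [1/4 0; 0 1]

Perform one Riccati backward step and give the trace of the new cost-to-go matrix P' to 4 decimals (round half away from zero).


7.3161

BᵀP = [-0.2500 1.0000; -0.2500 2.0000]
S = R + BᵀPB = [3 0; 0 1/2] + [1.2500 2.2500; 2.2500 4.2500] = [4.2500 2.2500; 2.2500 4.7500]
BᵀPA = [0.7500 1.5000; 1.2500 2.5000]
K = S⁻¹·BᵀPA = [0.0496 0.0992; 0.2397 0.4793]
A−BK = [-0.7107 -1.4215; -0.0289 -0.0579]
AᵀP(A−BK) = [0.1632 0.3264; 0.3264 0.6529]
P' = Q + AᵀP(A−BK) = [6.4132 -0.6736; -0.6736 0.9029]
tr(P') = 7.3161


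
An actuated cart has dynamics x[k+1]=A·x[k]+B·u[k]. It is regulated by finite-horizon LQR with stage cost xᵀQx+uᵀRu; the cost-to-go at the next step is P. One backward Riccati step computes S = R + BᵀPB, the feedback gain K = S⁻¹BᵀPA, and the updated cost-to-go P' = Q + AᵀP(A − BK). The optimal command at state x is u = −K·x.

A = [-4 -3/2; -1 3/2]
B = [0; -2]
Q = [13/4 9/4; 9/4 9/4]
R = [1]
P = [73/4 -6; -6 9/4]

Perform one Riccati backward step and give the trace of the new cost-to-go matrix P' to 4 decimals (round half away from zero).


74.3938

BᵀP = [12.0000 -4.5000]
S = R + BᵀPB = [1] + [9.0000] = [10.0000]
BᵀPA = [-43.5000 -24.7500]
K = S⁻¹·BᵀPA = [-4.3500 -2.4750]
A−BK = [-4.0000 -1.5000; -9.7000 -3.4500]
AᵀP(A−BK) = [57.0250 25.4625; 25.4625 11.8688]
P' = Q + AᵀP(A−BK) = [60.2750 27.7125; 27.7125 14.1188]
tr(P') = 74.3938


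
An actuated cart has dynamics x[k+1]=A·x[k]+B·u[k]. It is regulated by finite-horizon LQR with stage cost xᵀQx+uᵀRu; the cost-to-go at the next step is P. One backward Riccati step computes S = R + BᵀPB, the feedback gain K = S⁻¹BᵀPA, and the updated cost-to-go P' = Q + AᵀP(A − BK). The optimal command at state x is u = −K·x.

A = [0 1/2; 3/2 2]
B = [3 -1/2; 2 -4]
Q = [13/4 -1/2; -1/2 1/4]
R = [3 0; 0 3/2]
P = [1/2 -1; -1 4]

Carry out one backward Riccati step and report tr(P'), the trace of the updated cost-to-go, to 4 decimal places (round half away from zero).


4.0543

BᵀP = [-0.5000 5.0000; 3.7500 -15.5000]
S = R + BᵀPB = [3 0; 0 3/2] + [8.5000 -19.7500; -19.7500 60.1250] = [11.5000 -19.7500; -19.7500 61.6250]
BᵀPA = [7.5000 9.7500; -23.2500 -29.1250]
K = S⁻¹·BᵀPA = [0.0094 0.0804; -0.3743 -0.4468]
A−BK = [-0.2154 0.0353; -0.0159 0.0518]
AᵀP(A−BK) = [0.2277 0.2577; 0.2577 0.3266]
P' = Q + AᵀP(A−BK) = [3.4777 -0.2423; -0.2423 0.5766]
tr(P') = 4.0543


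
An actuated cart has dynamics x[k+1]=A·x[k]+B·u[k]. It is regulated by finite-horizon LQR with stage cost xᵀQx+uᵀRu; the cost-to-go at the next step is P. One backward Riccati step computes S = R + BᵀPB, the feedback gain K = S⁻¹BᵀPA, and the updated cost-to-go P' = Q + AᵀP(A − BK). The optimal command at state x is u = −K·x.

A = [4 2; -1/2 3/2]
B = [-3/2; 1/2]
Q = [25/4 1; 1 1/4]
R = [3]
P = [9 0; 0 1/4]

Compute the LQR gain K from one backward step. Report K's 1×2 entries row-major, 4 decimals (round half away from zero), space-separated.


-2.3190 -1.1501

BᵀP = [-13.5000 0.1250]
S = R + BᵀPB = [3] + [20.3125] = [23.3125]
BᵀPA = [-54.0625 -26.8125]
K = S⁻¹·BᵀPA = [-2.3190 -1.1501]
A−BK = [0.5214 0.2748; 0.6595 2.0751]
AᵀP(A−BK) = [18.6897 9.6334; 9.6334 5.7245]
P' = Q + AᵀP(A−BK) = [24.9397 10.6334; 10.6334 5.9745]
tr(P') = 30.9142


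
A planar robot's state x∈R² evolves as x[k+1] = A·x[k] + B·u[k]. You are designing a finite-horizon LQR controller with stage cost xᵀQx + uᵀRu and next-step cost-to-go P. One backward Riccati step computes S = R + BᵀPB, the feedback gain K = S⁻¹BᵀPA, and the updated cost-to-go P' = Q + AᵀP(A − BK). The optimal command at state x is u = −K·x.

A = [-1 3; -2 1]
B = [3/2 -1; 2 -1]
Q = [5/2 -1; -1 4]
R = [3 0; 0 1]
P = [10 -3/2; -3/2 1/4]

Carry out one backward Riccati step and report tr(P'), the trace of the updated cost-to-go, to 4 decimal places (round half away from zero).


13.3124

BᵀP = [12.0000 -1.7500; -8.5000 1.2500]
S = R + BᵀPB = [3 0; 0 1] + [14.5000 -10.2500; -10.2500 7.2500] = [17.5000 -10.2500; -10.2500 8.2500]
BᵀPA = [-8.5000 34.2500; 6.0000 -24.2500]
K = S⁻¹·BᵀPA = [-0.2194 0.8649; 0.4547 -1.8649]
A−BK = [-0.2162 -0.1622; -1.1065 -2.5946]
AᵀP(A−BK) = [0.4070 -1.4595; -1.4595 6.4054]
P' = Q + AᵀP(A−BK) = [2.9070 -2.4595; -2.4595 10.4054]
tr(P') = 13.3124


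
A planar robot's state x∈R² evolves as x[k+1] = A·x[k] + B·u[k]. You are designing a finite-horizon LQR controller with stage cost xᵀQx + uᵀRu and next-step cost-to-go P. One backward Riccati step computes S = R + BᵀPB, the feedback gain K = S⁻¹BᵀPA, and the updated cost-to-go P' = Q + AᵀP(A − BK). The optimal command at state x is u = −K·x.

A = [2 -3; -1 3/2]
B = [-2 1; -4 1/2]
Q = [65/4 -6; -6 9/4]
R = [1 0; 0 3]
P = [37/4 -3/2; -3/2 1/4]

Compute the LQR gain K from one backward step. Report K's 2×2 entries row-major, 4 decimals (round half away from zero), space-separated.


-1.2926 1.9389 0.3246 -0.4870

BᵀP = [-12.5000 2.0000; 8.5000 -1.3750]
S = R + BᵀPB = [1 0; 0 3] + [17.0000 -11.5000; -11.5000 7.8125] = [18.0000 -11.5000; -11.5000 10.8125]
BᵀPA = [-27.0000 40.5000; 18.3750 -27.5625]
K = S⁻¹·BᵀPA = [-1.2926 1.9389; 0.3246 -0.4870]
A−BK = [-0.9098 1.3647; -6.3327 9.4990]
AᵀP(A−BK) = [2.3848 -3.5772; -3.5772 5.3657]
P' = Q + AᵀP(A−BK) = [18.6348 -9.5772; -9.5772 7.6157]
tr(P') = 26.2505


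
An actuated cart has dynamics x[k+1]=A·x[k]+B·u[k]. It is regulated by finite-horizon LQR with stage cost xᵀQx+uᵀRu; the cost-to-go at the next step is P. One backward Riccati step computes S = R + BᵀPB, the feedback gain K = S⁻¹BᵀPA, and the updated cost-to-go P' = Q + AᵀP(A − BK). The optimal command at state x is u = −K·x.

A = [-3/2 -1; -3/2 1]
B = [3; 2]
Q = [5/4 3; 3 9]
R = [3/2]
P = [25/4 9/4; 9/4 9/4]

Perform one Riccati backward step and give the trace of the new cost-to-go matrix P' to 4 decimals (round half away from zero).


BᵀP = [23.2500 11.2500]
S = R + BᵀPB = [3/2] + [92.2500] = [93.7500]
BᵀPA = [-51.7500 -12.0000]
K = S⁻¹·BᵀPA = [-0.5520 -0.1280]
A−BK = [0.1560 -0.6160; -0.3960 1.2560]
AᵀP(A−BK) = [0.6840 -0.6240; -0.6240 2.4640]
P' = Q + AᵀP(A−BK) = [1.9340 2.3760; 2.3760 11.4640]
tr(P') = 13.3980

13.3980


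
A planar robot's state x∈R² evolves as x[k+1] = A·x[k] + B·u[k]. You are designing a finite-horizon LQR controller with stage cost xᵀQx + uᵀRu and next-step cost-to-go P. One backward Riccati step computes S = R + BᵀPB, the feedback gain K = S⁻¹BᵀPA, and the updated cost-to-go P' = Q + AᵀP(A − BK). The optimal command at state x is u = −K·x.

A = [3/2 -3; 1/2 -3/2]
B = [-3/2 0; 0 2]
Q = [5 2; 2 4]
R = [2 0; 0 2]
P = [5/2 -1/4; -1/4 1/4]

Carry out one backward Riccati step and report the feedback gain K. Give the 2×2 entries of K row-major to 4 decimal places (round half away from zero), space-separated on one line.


BᵀP = [-3.7500 0.3750; -0.5000 0.5000]
S = R + BᵀPB = [2 0; 0 2] + [5.6250 0.7500; 0.7500 1.0000] = [7.6250 0.7500; 0.7500 3.0000]
BᵀPA = [-5.4375 10.6875; -0.5000 0.7500]
K = S⁻¹·BᵀPA = [-0.7143 1.4118; 0.0119 -0.1029]
A−BK = [0.4286 -0.8824; 0.4762 -1.2941]
AᵀP(A−BK) = [1.4345 -2.8750; -2.8750 5.8015]
P' = Q + AᵀP(A−BK) = [6.4345 -0.8750; -0.8750 9.8015]
tr(P') = 16.2360

-0.7143 1.4118 0.0119 -0.1029


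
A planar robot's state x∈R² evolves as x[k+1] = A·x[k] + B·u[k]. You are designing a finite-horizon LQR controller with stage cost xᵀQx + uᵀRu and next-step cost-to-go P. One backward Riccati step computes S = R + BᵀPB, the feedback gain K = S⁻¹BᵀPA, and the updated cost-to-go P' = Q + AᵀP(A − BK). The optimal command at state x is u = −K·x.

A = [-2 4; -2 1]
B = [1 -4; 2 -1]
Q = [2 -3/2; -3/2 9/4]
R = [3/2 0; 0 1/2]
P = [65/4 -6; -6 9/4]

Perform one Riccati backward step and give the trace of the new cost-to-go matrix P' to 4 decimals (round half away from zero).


BᵀP = [4.2500 -1.5000; -59.0000 21.7500]
S = R + BᵀPB = [3/2 0; 0 1/2] + [1.2500 -15.5000; -15.5000 214.2500] = [2.7500 -15.5000; -15.5000 214.7500]
BᵀPA = [-5.5000 15.5000; 74.5000 -214.2500]
K = S⁻¹·BᵀPA = [-0.0753 0.0221; 0.3415 -0.9961]
A−BK = [-0.5588 -0.0064; -1.5079 -0.0403]
AᵀP(A−BK) = [0.1456 -0.1707; -0.1707 0.4980]
P' = Q + AᵀP(A−BK) = [2.1456 -1.6707; -1.6707 2.7480]
tr(P') = 4.8936

4.8936


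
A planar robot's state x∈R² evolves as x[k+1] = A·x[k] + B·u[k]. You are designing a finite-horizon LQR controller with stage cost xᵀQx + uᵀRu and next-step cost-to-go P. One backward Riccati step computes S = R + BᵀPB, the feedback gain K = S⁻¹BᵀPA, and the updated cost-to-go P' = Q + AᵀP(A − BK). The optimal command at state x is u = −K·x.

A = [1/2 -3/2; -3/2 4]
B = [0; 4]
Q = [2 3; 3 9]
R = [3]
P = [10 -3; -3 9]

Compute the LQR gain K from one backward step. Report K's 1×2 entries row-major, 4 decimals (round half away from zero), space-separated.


BᵀP = [-12.0000 36.0000]
S = R + BᵀPB = [3] + [144.0000] = [147.0000]
BᵀPA = [-60.0000 162.0000]
K = S⁻¹·BᵀPA = [-0.4082 1.1020]
A−BK = [0.5000 -1.5000; 0.1327 -0.4082]
AᵀP(A−BK) = [2.7602 -8.1276; -8.1276 23.9694]
P' = Q + AᵀP(A−BK) = [4.7602 -5.1276; -5.1276 32.9694]
tr(P') = 37.7296

-0.4082 1.1020


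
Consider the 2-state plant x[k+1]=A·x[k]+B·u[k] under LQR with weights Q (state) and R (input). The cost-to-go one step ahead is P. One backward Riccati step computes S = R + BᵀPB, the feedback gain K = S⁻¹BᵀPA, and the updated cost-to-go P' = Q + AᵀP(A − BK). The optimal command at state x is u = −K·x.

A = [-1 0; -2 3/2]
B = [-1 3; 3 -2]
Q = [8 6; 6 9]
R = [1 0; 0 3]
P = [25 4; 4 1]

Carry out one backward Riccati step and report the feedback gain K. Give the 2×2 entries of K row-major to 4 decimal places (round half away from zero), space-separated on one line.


BᵀP = [-13.0000 -1.0000; 67.0000 10.0000]
S = R + BᵀPB = [1 0; 0 3] + [10.0000 -37.0000; -37.0000 181.0000] = [11.0000 -37.0000; -37.0000 184.0000]
BᵀPA = [15.0000 -1.5000; -87.0000 15.0000]
K = S⁻¹·BᵀPA = [-0.7008 0.4260; -0.6137 0.1672]
A−BK = [0.1405 -0.0756; -1.1252 0.5565]
AᵀP(A−BK) = [2.1160 -0.8450; -0.8450 0.3813]
P' = Q + AᵀP(A−BK) = [10.1160 5.1550; 5.1550 9.3813]
tr(P') = 19.4973

-0.7008 0.4260 -0.6137 0.1672


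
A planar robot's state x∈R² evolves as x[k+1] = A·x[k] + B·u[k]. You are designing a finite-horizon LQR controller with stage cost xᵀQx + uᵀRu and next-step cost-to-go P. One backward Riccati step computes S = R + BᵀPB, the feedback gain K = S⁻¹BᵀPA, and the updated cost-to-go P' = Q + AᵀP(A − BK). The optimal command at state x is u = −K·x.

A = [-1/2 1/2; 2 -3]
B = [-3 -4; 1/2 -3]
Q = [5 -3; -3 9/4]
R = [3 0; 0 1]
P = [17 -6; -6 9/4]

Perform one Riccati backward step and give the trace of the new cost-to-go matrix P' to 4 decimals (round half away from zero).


9.8177

BᵀP = [-54.0000 19.1250; -50.0000 17.2500]
S = R + BᵀPB = [3 0; 0 1] + [171.5625 158.6250; 158.6250 148.2500] = [174.5625 158.6250; 158.6250 149.2500]
BᵀPA = [65.2500 -84.3750; 59.5000 -76.7500]
K = S⁻¹·BᵀPA = [0.3369 -0.4694; 0.0406 -0.0154]
A−BK = [0.6731 -0.9696; 1.9533 -2.8114]
AᵀP(A−BK) = [0.8517 -1.2081; -1.2081 1.7160]
P' = Q + AᵀP(A−BK) = [5.8517 -4.2081; -4.2081 3.9660]
tr(P') = 9.8177


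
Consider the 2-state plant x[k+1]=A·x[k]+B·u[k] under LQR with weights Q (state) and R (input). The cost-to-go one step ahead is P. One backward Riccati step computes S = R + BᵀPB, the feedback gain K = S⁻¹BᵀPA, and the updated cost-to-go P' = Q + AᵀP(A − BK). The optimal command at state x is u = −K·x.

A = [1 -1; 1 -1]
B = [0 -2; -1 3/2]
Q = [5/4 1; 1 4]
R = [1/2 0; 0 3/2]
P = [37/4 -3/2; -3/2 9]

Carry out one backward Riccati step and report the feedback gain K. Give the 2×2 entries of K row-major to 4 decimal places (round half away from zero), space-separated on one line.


-1.5571 1.5571 -0.4419 0.4419

BᵀP = [1.5000 -9.0000; -20.7500 16.5000]
S = R + BᵀPB = [1/2 0; 0 3/2] + [9.0000 -16.5000; -16.5000 66.2500] = [9.5000 -16.5000; -16.5000 67.7500]
BᵀPA = [-7.5000 7.5000; -4.2500 4.2500]
K = S⁻¹·BᵀPA = [-1.5571 1.5571; -0.4419 0.4419]
A−BK = [0.1161 -0.1161; 0.1059 -0.1059]
AᵀP(A−BK) = [1.6939 -1.6939; -1.6939 1.6939]
P' = Q + AᵀP(A−BK) = [2.9439 -0.6939; -0.6939 5.6939]
tr(P') = 8.6377


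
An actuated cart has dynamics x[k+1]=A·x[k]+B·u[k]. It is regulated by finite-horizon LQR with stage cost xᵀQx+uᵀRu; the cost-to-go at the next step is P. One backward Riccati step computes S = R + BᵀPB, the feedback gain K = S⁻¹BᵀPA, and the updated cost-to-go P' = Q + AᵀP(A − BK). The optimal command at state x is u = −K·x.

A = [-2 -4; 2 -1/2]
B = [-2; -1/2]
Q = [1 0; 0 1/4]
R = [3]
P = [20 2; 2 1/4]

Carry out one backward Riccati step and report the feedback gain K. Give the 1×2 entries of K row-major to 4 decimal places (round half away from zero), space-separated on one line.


0.8471 1.9074

BᵀP = [-41.0000 -4.1250]
S = R + BᵀPB = [3] + [84.0625] = [87.0625]
BᵀPA = [73.7500 166.0625]
K = S⁻¹·BᵀPA = [0.8471 1.9074]
A−BK = [-0.3058 -0.1852; 2.4235 0.4537]
AᵀP(A−BK) = [2.5269 5.0797; 5.0797 11.3159]
P' = Q + AᵀP(A−BK) = [3.5269 5.0797; 5.0797 11.5659]
tr(P') = 15.0928


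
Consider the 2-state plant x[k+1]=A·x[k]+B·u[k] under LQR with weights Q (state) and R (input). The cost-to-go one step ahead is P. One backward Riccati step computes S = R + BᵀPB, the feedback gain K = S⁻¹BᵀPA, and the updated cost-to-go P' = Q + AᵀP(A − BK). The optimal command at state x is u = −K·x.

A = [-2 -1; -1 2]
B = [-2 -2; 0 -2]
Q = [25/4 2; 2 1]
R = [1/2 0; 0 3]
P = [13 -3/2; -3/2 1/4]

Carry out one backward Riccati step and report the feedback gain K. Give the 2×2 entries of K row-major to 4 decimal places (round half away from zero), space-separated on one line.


0.7990 0.6186 0.1534 -0.0103

BᵀP = [-26.0000 3.0000; -23.0000 2.5000]
S = R + BᵀPB = [1/2 0; 0 3] + [52.0000 46.0000; 46.0000 41.0000] = [52.5000 46.0000; 46.0000 44.0000]
BᵀPA = [49.0000 32.0000; 43.5000 28.0000]
K = S⁻¹·BᵀPA = [0.7990 0.6186; 0.1534 -0.0103]
A−BK = [-0.0954 0.2165; -0.6933 1.9794]
AᵀP(A−BK) = [0.4298 0.1392; 0.1392 0.4948]
P' = Q + AᵀP(A−BK) = [6.6798 2.1392; 2.1392 1.4948]
tr(P') = 8.1746


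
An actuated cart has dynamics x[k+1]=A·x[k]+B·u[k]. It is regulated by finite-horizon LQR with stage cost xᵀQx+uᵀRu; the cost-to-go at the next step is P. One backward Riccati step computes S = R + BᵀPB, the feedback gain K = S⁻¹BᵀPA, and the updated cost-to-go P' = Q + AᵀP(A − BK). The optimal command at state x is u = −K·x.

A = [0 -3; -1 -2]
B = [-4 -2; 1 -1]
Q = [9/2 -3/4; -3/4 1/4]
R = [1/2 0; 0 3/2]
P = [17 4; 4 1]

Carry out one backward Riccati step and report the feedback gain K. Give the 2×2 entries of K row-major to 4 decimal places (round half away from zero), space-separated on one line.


BᵀP = [-64.0000 -15.0000; -38.0000 -9.0000]
S = R + BᵀPB = [1/2 0; 0 3/2] + [241.0000 143.0000; 143.0000 85.0000] = [241.5000 143.0000; 143.0000 86.5000]
BᵀPA = [15.0000 222.0000; 9.0000 132.0000]
K = S⁻¹·BᵀPA = [0.0238 0.7419; 0.0647 0.2995]
A−BK = [0.2246 0.5666; -0.9592 -2.4424]
AᵀP(A−BK) = [0.0607 0.1758; 0.1758 0.7618]
P' = Q + AᵀP(A−BK) = [4.5607 -0.5742; -0.5742 1.0118]
tr(P') = 5.5725

0.0238 0.7419 0.0647 0.2995


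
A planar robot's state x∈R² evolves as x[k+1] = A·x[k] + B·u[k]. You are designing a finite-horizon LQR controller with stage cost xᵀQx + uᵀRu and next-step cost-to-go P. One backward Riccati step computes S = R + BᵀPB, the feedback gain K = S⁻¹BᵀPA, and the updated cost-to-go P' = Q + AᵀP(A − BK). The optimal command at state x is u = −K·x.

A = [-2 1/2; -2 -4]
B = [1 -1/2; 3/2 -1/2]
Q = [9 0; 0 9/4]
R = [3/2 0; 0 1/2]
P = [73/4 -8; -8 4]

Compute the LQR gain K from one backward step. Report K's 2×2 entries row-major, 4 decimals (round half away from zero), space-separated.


BᵀP = [6.2500 -2.0000; -5.1250 2.0000]
S = R + BᵀPB = [3/2 0; 0 1/2] + [3.2500 -2.1250; -2.1250 1.5625] = [4.7500 -2.1250; -2.1250 2.0625]
BᵀPA = [-8.5000 11.1250; 6.2500 -10.5625]
K = S⁻¹·BᵀPA = [-0.8047 0.0947; 2.2012 -5.0237]
A−BK = [-0.0947 -2.1065; 0.3077 -6.6538]
AᵀP(A−BK) = [4.4024 -10.0473; -10.0473 46.4467]
P' = Q + AᵀP(A−BK) = [13.4024 -10.0473; -10.0473 48.6967]
tr(P') = 62.0991

-0.8047 0.0947 2.2012 -5.0237


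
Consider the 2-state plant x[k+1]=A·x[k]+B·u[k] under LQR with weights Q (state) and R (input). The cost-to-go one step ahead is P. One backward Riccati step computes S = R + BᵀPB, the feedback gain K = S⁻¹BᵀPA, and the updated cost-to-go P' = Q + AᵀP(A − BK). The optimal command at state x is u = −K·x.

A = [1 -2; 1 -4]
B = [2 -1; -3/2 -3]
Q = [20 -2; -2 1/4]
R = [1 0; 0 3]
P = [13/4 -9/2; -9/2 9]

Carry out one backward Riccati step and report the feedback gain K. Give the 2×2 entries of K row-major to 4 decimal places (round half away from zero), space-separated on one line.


0.1435 0.0743 -0.3326 1.0867

BᵀP = [13.2500 -22.5000; 10.2500 -22.5000]
S = R + BᵀPB = [1 0; 0 3] + [60.2500 54.2500; 54.2500 57.2500] = [61.2500 54.2500; 54.2500 60.2500]
BᵀPA = [-9.2500 63.5000; -12.2500 69.5000]
K = S⁻¹·BᵀPA = [0.1435 0.0743; -0.3326 1.0867]
A−BK = [0.3804 -1.0619; 0.2176 -0.6286]
AᵀP(A−BK) = [0.5038 -1.5015; -1.5015 4.7615]
P' = Q + AᵀP(A−BK) = [20.5038 -3.5015; -3.5015 5.0115]
tr(P') = 25.5153


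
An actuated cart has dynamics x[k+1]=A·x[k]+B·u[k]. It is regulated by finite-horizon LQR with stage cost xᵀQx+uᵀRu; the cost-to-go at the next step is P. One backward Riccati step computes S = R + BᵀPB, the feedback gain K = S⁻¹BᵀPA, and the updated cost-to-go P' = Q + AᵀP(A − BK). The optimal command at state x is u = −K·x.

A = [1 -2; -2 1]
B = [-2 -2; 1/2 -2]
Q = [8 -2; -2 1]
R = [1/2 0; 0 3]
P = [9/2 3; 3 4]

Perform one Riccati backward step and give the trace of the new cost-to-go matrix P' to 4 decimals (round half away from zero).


BᵀP = [-7.5000 -4.0000; -15.0000 -14.0000]
S = R + BᵀPB = [1/2 0; 0 3] + [13.0000 23.0000; 23.0000 58.0000] = [13.5000 23.0000; 23.0000 61.0000]
BᵀPA = [0.5000 11.0000; 13.0000 16.0000]
K = S⁻¹·BᵀPA = [-0.9117 1.0289; 0.5569 -0.1256]
A−BK = [0.2903 -0.1935; -0.4304 0.2343]
AᵀP(A−BK) = [1.7165 -0.8812; -0.8812 0.6927]
P' = Q + AᵀP(A−BK) = [9.7165 -2.8812; -2.8812 1.6927]
tr(P') = 11.4092

11.4092


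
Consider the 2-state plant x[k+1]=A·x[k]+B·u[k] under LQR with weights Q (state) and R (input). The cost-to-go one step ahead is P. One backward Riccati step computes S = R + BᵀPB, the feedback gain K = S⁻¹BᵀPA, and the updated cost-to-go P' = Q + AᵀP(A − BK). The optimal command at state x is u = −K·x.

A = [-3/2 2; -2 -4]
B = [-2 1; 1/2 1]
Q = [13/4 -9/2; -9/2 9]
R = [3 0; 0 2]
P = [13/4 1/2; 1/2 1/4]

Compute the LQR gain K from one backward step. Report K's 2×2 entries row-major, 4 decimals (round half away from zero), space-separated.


BᵀP = [-6.2500 -0.8750; 3.7500 0.7500]
S = R + BᵀPB = [3 0; 0 2] + [12.0625 -7.1250; -7.1250 4.5000] = [15.0625 -7.1250; -7.1250 6.5000]
BᵀPA = [11.1250 -9.0000; -7.1250 4.5000]
K = S⁻¹·BᵀPA = [0.4571 -0.5608; -0.5951 0.0776]
A−BK = [0.0093 0.8008; -1.6334 -3.7971]
AᵀP(A−BK) = [1.9872 0.0418; 0.0418 3.6036]
P' = Q + AᵀP(A−BK) = [5.2372 -4.4582; -4.4582 12.6036]
tr(P') = 17.8408

0.4571 -0.5608 -0.5951 0.0776


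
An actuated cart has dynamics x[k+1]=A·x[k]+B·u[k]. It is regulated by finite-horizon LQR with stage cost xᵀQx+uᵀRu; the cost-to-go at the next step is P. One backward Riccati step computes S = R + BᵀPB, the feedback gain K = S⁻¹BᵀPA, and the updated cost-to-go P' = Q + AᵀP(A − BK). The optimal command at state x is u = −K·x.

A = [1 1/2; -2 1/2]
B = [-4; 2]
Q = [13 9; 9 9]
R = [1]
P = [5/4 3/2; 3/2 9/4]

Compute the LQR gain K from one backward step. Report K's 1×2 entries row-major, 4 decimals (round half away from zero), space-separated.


BᵀP = [-2.0000 -1.5000]
S = R + BᵀPB = [1] + [5.0000] = [6.0000]
BᵀPA = [1.0000 -1.7500]
K = S⁻¹·BᵀPA = [0.1667 -0.2917]
A−BK = [1.6667 -0.6667; -2.3333 1.0833]
AᵀP(A−BK) = [4.0833 -2.0833; -2.0833 1.1146]
P' = Q + AᵀP(A−BK) = [17.0833 6.9167; 6.9167 10.1146]
tr(P') = 27.1979

0.1667 -0.2917


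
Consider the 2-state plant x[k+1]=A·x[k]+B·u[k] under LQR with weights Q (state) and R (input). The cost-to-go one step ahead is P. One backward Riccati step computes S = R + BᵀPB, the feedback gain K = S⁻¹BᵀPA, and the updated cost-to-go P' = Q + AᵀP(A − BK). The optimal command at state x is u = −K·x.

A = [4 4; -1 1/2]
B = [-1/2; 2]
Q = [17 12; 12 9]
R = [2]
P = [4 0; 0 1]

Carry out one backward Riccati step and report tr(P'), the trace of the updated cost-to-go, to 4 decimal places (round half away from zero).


133.9643

BᵀP = [-2.0000 2.0000]
S = R + BᵀPB = [2] + [5.0000] = [7.0000]
BᵀPA = [-10.0000 -7.0000]
K = S⁻¹·BᵀPA = [-1.4286 -1.0000]
A−BK = [3.2857 3.5000; 1.8571 2.5000]
AᵀP(A−BK) = [50.7143 53.5000; 53.5000 57.2500]
P' = Q + AᵀP(A−BK) = [67.7143 65.5000; 65.5000 66.2500]
tr(P') = 133.9643


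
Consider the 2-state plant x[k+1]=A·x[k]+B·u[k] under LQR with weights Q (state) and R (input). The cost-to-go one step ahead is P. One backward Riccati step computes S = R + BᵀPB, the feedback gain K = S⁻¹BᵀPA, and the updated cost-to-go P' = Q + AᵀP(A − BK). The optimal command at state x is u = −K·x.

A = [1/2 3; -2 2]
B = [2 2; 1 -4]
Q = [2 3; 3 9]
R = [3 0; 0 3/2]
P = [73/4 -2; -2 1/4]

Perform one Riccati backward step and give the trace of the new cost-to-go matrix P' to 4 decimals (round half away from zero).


BᵀP = [34.5000 -3.7500; 44.5000 -5.0000]
S = R + BᵀPB = [3 0; 0 3/2] + [65.2500 84.0000; 84.0000 109.0000] = [68.2500 84.0000; 84.0000 110.5000]
BᵀPA = [24.7500 96.0000; 32.2500 123.5000]
K = S⁻¹·BᵀPA = [0.0533 0.4819; 0.2514 0.7514]
A−BK = [-0.1093 0.5336; -1.0479 4.5236]
AᵀP(A−BK) = [0.1377 0.2181; 0.2181 2.2002]
P' = Q + AᵀP(A−BK) = [2.1377 3.2181; 3.2181 11.2002]
tr(P') = 13.3379

13.3379


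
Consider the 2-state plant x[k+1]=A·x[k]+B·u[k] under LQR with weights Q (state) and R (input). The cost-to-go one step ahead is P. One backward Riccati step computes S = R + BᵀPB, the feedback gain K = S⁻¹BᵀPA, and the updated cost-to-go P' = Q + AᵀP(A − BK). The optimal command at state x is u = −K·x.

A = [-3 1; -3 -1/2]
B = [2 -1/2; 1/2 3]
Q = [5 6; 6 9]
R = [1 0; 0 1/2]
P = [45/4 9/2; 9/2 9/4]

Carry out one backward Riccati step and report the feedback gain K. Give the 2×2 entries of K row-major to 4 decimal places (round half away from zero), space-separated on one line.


-1.6357 0.4120 -0.7635 -0.1780

BᵀP = [24.7500 10.1250; 7.8750 4.5000]
S = R + BᵀPB = [1 0; 0 1/2] + [54.5625 18.0000; 18.0000 9.5625] = [55.5625 18.0000; 18.0000 10.0625]
BᵀPA = [-104.6250 19.6875; -37.1250 5.6250]
K = S⁻¹·BᵀPA = [-1.6357 0.4120; -0.7635 -0.1780]
A−BK = [-0.1105 0.0871; 0.1085 -0.1721]
AᵀP(A−BK) = [3.0228 -0.6281; -0.6281 0.2026]
P' = Q + AᵀP(A−BK) = [8.0228 5.3719; 5.3719 9.2026]
tr(P') = 17.2254


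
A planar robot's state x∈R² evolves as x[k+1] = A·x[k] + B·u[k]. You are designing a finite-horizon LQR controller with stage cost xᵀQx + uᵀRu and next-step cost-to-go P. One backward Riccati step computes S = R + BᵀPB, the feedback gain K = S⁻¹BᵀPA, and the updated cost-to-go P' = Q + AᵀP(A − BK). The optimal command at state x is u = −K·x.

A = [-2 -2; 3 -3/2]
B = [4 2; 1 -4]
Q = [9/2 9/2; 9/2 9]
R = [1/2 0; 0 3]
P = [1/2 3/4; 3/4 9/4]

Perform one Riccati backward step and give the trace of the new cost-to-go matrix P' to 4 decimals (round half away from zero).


BᵀP = [2.7500 5.2500; -2.0000 -7.5000]
S = R + BᵀPB = [1/2 0; 0 3] + [16.2500 -15.5000; -15.5000 26.0000] = [16.7500 -15.5000; -15.5000 29.0000]
BᵀPA = [10.2500 -13.3750; -18.5000 15.2500]
K = S⁻¹·BᵀPA = [0.0428 -0.6171; -0.6151 0.1960]
A−BK = [-0.9409 0.0764; 0.4969 -0.0988]
AᵀP(A−BK) = [1.4328 -0.4231; -0.4231 0.3192]
P' = Q + AᵀP(A−BK) = [5.9328 4.0769; 4.0769 9.3192]
tr(P') = 15.2520

15.2520


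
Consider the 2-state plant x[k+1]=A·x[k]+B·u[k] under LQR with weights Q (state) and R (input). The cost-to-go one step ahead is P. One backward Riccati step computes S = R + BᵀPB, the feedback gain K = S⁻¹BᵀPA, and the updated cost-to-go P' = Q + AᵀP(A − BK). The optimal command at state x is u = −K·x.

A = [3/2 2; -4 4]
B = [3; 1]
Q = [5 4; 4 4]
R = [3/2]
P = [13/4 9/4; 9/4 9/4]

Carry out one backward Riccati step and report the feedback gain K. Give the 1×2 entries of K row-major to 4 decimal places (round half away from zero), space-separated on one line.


BᵀP = [12.0000 9.0000]
S = R + BᵀPB = [3/2] + [45.0000] = [46.5000]
BᵀPA = [-18.0000 60.0000]
K = S⁻¹·BᵀPA = [-0.3871 1.2903]
A−BK = [2.6613 -1.8710; -3.6129 2.7097]
AᵀP(A−BK) = [9.3448 -7.5242; -7.5242 7.5806]
P' = Q + AᵀP(A−BK) = [14.3448 -3.5242; -3.5242 11.5806]
tr(P') = 25.9254

-0.3871 1.2903


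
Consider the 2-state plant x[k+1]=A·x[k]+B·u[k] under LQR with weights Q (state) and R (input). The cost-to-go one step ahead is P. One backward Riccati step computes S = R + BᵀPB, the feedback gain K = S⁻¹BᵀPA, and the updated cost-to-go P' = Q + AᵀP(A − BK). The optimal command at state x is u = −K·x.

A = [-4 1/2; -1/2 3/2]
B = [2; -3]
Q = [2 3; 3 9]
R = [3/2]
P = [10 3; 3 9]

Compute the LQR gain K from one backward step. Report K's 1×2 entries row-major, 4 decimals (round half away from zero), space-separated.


BᵀP = [11.0000 -21.0000]
S = R + BᵀPB = [3/2] + [85.0000] = [86.5000]
BᵀPA = [-33.5000 -26.0000]
K = S⁻¹·BᵀPA = [-0.3873 -0.3006]
A−BK = [-3.2254 1.1012; -1.6618 0.5983]
AᵀP(A−BK) = [161.2760 -55.5694; -55.5694 19.4350]
P' = Q + AᵀP(A−BK) = [163.2760 -52.5694; -52.5694 28.4350]
tr(P') = 191.7110

-0.3873 -0.3006


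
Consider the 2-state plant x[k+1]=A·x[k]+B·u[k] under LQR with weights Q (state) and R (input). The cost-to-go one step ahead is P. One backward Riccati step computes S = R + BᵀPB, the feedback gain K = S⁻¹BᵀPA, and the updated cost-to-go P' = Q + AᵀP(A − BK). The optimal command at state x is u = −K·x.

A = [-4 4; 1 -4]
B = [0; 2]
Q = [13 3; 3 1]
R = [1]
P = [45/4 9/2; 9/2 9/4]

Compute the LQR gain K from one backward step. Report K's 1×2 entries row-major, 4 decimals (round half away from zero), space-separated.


BᵀP = [9.0000 4.5000]
S = R + BᵀPB = [1] + [9.0000] = [10.0000]
BᵀPA = [-31.5000 18.0000]
K = S⁻¹·BᵀPA = [-3.1500 1.8000]
A−BK = [-4.0000 4.0000; 7.3000 -7.6000]
AᵀP(A−BK) = [47.0250 -42.3000; -42.3000 39.6000]
P' = Q + AᵀP(A−BK) = [60.0250 -39.3000; -39.3000 40.6000]
tr(P') = 100.6250

-3.1500 1.8000


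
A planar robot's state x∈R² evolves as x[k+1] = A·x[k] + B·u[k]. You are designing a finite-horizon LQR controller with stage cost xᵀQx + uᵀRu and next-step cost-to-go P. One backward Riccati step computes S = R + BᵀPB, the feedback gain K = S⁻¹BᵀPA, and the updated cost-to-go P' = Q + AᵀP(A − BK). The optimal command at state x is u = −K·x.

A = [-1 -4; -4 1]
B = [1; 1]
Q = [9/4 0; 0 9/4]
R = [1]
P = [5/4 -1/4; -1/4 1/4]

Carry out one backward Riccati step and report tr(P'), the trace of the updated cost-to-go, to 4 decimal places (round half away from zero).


BᵀP = [1.0000 0.0000]
S = R + BᵀPB = [1] + [1.0000] = [2.0000]
BᵀPA = [-1.0000 -4.0000]
K = S⁻¹·BᵀPA = [-0.5000 -2.0000]
A−BK = [-0.5000 -2.0000; -3.5000 3.0000]
AᵀP(A−BK) = [2.7500 -1.7500; -1.7500 14.2500]
P' = Q + AᵀP(A−BK) = [5.0000 -1.7500; -1.7500 16.5000]
tr(P') = 21.5000

21.5000


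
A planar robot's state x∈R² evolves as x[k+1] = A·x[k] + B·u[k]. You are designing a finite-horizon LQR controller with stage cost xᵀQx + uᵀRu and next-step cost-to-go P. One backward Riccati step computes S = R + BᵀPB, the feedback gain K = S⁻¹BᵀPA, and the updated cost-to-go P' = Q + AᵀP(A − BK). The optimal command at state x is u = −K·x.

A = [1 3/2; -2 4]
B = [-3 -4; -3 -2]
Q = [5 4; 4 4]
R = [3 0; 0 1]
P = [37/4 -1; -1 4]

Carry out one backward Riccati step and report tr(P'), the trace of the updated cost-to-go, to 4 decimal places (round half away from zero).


BᵀP = [-24.7500 -9.0000; -35.0000 -4.0000]
S = R + BᵀPB = [3 0; 0 1] + [101.2500 117.0000; 117.0000 148.0000] = [104.2500 117.0000; 117.0000 149.0000]
BᵀPA = [-6.7500 -73.1250; -27.0000 -68.5000]
K = S⁻¹·BᵀPA = [1.1675 -1.5622; -1.0980 0.7670]
A−BK = [0.1106 -0.1187; -0.6934 0.8473]
AᵀP(A−BK) = [7.4847 -8.9616; -8.9616 11.1132]
P' = Q + AᵀP(A−BK) = [12.4847 -4.9616; -4.9616 15.1132]
tr(P') = 27.5979

27.5979


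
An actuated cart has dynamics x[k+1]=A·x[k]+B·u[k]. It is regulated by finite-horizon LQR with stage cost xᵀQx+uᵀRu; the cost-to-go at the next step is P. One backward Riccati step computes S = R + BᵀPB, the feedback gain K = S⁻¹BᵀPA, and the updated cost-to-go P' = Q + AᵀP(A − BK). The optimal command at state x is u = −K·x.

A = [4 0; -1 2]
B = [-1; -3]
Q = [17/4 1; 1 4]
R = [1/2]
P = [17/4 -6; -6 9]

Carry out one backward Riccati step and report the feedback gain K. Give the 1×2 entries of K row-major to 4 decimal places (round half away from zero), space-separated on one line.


1.5276 -0.8442

BᵀP = [13.7500 -21.0000]
S = R + BᵀPB = [1/2] + [49.2500] = [49.7500]
BᵀPA = [76.0000 -42.0000]
K = S⁻¹·BᵀPA = [1.5276 -0.8442]
A−BK = [5.5276 -0.8442; 3.5829 -0.5327]
AᵀP(A−BK) = [8.8995 -1.8392; -1.8392 0.5427]
P' = Q + AᵀP(A−BK) = [13.1495 -0.8392; -0.8392 4.5427]
tr(P') = 17.6922
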